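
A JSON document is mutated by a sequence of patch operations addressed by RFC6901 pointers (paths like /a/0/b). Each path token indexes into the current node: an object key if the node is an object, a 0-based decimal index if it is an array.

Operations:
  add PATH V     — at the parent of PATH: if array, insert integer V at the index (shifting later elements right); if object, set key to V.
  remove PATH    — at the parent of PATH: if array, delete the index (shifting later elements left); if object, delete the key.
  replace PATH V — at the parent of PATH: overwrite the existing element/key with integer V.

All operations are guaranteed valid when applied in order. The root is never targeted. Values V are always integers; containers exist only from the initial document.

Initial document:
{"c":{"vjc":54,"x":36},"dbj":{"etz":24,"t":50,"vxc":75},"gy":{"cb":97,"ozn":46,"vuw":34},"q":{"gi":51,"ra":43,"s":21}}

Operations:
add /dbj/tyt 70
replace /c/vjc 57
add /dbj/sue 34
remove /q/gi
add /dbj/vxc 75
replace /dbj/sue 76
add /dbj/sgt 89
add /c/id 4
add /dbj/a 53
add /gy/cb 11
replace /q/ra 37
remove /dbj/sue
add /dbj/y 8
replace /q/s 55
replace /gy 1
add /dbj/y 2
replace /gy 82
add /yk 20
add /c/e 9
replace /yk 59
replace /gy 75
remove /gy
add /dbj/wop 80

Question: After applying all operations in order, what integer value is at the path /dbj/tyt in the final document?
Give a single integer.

After op 1 (add /dbj/tyt 70): {"c":{"vjc":54,"x":36},"dbj":{"etz":24,"t":50,"tyt":70,"vxc":75},"gy":{"cb":97,"ozn":46,"vuw":34},"q":{"gi":51,"ra":43,"s":21}}
After op 2 (replace /c/vjc 57): {"c":{"vjc":57,"x":36},"dbj":{"etz":24,"t":50,"tyt":70,"vxc":75},"gy":{"cb":97,"ozn":46,"vuw":34},"q":{"gi":51,"ra":43,"s":21}}
After op 3 (add /dbj/sue 34): {"c":{"vjc":57,"x":36},"dbj":{"etz":24,"sue":34,"t":50,"tyt":70,"vxc":75},"gy":{"cb":97,"ozn":46,"vuw":34},"q":{"gi":51,"ra":43,"s":21}}
After op 4 (remove /q/gi): {"c":{"vjc":57,"x":36},"dbj":{"etz":24,"sue":34,"t":50,"tyt":70,"vxc":75},"gy":{"cb":97,"ozn":46,"vuw":34},"q":{"ra":43,"s":21}}
After op 5 (add /dbj/vxc 75): {"c":{"vjc":57,"x":36},"dbj":{"etz":24,"sue":34,"t":50,"tyt":70,"vxc":75},"gy":{"cb":97,"ozn":46,"vuw":34},"q":{"ra":43,"s":21}}
After op 6 (replace /dbj/sue 76): {"c":{"vjc":57,"x":36},"dbj":{"etz":24,"sue":76,"t":50,"tyt":70,"vxc":75},"gy":{"cb":97,"ozn":46,"vuw":34},"q":{"ra":43,"s":21}}
After op 7 (add /dbj/sgt 89): {"c":{"vjc":57,"x":36},"dbj":{"etz":24,"sgt":89,"sue":76,"t":50,"tyt":70,"vxc":75},"gy":{"cb":97,"ozn":46,"vuw":34},"q":{"ra":43,"s":21}}
After op 8 (add /c/id 4): {"c":{"id":4,"vjc":57,"x":36},"dbj":{"etz":24,"sgt":89,"sue":76,"t":50,"tyt":70,"vxc":75},"gy":{"cb":97,"ozn":46,"vuw":34},"q":{"ra":43,"s":21}}
After op 9 (add /dbj/a 53): {"c":{"id":4,"vjc":57,"x":36},"dbj":{"a":53,"etz":24,"sgt":89,"sue":76,"t":50,"tyt":70,"vxc":75},"gy":{"cb":97,"ozn":46,"vuw":34},"q":{"ra":43,"s":21}}
After op 10 (add /gy/cb 11): {"c":{"id":4,"vjc":57,"x":36},"dbj":{"a":53,"etz":24,"sgt":89,"sue":76,"t":50,"tyt":70,"vxc":75},"gy":{"cb":11,"ozn":46,"vuw":34},"q":{"ra":43,"s":21}}
After op 11 (replace /q/ra 37): {"c":{"id":4,"vjc":57,"x":36},"dbj":{"a":53,"etz":24,"sgt":89,"sue":76,"t":50,"tyt":70,"vxc":75},"gy":{"cb":11,"ozn":46,"vuw":34},"q":{"ra":37,"s":21}}
After op 12 (remove /dbj/sue): {"c":{"id":4,"vjc":57,"x":36},"dbj":{"a":53,"etz":24,"sgt":89,"t":50,"tyt":70,"vxc":75},"gy":{"cb":11,"ozn":46,"vuw":34},"q":{"ra":37,"s":21}}
After op 13 (add /dbj/y 8): {"c":{"id":4,"vjc":57,"x":36},"dbj":{"a":53,"etz":24,"sgt":89,"t":50,"tyt":70,"vxc":75,"y":8},"gy":{"cb":11,"ozn":46,"vuw":34},"q":{"ra":37,"s":21}}
After op 14 (replace /q/s 55): {"c":{"id":4,"vjc":57,"x":36},"dbj":{"a":53,"etz":24,"sgt":89,"t":50,"tyt":70,"vxc":75,"y":8},"gy":{"cb":11,"ozn":46,"vuw":34},"q":{"ra":37,"s":55}}
After op 15 (replace /gy 1): {"c":{"id":4,"vjc":57,"x":36},"dbj":{"a":53,"etz":24,"sgt":89,"t":50,"tyt":70,"vxc":75,"y":8},"gy":1,"q":{"ra":37,"s":55}}
After op 16 (add /dbj/y 2): {"c":{"id":4,"vjc":57,"x":36},"dbj":{"a":53,"etz":24,"sgt":89,"t":50,"tyt":70,"vxc":75,"y":2},"gy":1,"q":{"ra":37,"s":55}}
After op 17 (replace /gy 82): {"c":{"id":4,"vjc":57,"x":36},"dbj":{"a":53,"etz":24,"sgt":89,"t":50,"tyt":70,"vxc":75,"y":2},"gy":82,"q":{"ra":37,"s":55}}
After op 18 (add /yk 20): {"c":{"id":4,"vjc":57,"x":36},"dbj":{"a":53,"etz":24,"sgt":89,"t":50,"tyt":70,"vxc":75,"y":2},"gy":82,"q":{"ra":37,"s":55},"yk":20}
After op 19 (add /c/e 9): {"c":{"e":9,"id":4,"vjc":57,"x":36},"dbj":{"a":53,"etz":24,"sgt":89,"t":50,"tyt":70,"vxc":75,"y":2},"gy":82,"q":{"ra":37,"s":55},"yk":20}
After op 20 (replace /yk 59): {"c":{"e":9,"id":4,"vjc":57,"x":36},"dbj":{"a":53,"etz":24,"sgt":89,"t":50,"tyt":70,"vxc":75,"y":2},"gy":82,"q":{"ra":37,"s":55},"yk":59}
After op 21 (replace /gy 75): {"c":{"e":9,"id":4,"vjc":57,"x":36},"dbj":{"a":53,"etz":24,"sgt":89,"t":50,"tyt":70,"vxc":75,"y":2},"gy":75,"q":{"ra":37,"s":55},"yk":59}
After op 22 (remove /gy): {"c":{"e":9,"id":4,"vjc":57,"x":36},"dbj":{"a":53,"etz":24,"sgt":89,"t":50,"tyt":70,"vxc":75,"y":2},"q":{"ra":37,"s":55},"yk":59}
After op 23 (add /dbj/wop 80): {"c":{"e":9,"id":4,"vjc":57,"x":36},"dbj":{"a":53,"etz":24,"sgt":89,"t":50,"tyt":70,"vxc":75,"wop":80,"y":2},"q":{"ra":37,"s":55},"yk":59}
Value at /dbj/tyt: 70

Answer: 70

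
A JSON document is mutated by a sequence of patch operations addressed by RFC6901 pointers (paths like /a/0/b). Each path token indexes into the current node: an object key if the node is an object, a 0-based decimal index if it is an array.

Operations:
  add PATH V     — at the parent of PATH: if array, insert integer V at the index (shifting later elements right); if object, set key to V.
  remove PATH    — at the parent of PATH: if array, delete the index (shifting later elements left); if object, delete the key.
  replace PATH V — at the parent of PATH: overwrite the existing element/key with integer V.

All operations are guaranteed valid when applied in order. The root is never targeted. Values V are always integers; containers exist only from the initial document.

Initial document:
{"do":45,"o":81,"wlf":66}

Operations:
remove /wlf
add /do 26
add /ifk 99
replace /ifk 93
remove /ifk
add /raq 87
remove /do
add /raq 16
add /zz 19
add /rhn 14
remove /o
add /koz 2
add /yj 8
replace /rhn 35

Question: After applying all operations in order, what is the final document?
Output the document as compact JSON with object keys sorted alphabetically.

After op 1 (remove /wlf): {"do":45,"o":81}
After op 2 (add /do 26): {"do":26,"o":81}
After op 3 (add /ifk 99): {"do":26,"ifk":99,"o":81}
After op 4 (replace /ifk 93): {"do":26,"ifk":93,"o":81}
After op 5 (remove /ifk): {"do":26,"o":81}
After op 6 (add /raq 87): {"do":26,"o":81,"raq":87}
After op 7 (remove /do): {"o":81,"raq":87}
After op 8 (add /raq 16): {"o":81,"raq":16}
After op 9 (add /zz 19): {"o":81,"raq":16,"zz":19}
After op 10 (add /rhn 14): {"o":81,"raq":16,"rhn":14,"zz":19}
After op 11 (remove /o): {"raq":16,"rhn":14,"zz":19}
After op 12 (add /koz 2): {"koz":2,"raq":16,"rhn":14,"zz":19}
After op 13 (add /yj 8): {"koz":2,"raq":16,"rhn":14,"yj":8,"zz":19}
After op 14 (replace /rhn 35): {"koz":2,"raq":16,"rhn":35,"yj":8,"zz":19}

Answer: {"koz":2,"raq":16,"rhn":35,"yj":8,"zz":19}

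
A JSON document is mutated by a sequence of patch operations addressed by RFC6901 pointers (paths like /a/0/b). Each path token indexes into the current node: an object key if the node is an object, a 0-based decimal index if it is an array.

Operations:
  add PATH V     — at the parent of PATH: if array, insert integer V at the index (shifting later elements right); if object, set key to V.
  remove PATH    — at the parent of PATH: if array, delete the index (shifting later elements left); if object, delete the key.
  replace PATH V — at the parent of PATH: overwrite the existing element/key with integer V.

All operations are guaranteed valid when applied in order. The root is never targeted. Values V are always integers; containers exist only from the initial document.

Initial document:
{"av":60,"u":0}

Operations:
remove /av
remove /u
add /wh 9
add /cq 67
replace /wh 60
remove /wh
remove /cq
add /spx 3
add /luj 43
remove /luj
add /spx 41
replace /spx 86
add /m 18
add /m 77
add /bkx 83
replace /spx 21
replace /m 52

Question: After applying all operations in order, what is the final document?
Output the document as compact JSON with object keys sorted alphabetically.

Answer: {"bkx":83,"m":52,"spx":21}

Derivation:
After op 1 (remove /av): {"u":0}
After op 2 (remove /u): {}
After op 3 (add /wh 9): {"wh":9}
After op 4 (add /cq 67): {"cq":67,"wh":9}
After op 5 (replace /wh 60): {"cq":67,"wh":60}
After op 6 (remove /wh): {"cq":67}
After op 7 (remove /cq): {}
After op 8 (add /spx 3): {"spx":3}
After op 9 (add /luj 43): {"luj":43,"spx":3}
After op 10 (remove /luj): {"spx":3}
After op 11 (add /spx 41): {"spx":41}
After op 12 (replace /spx 86): {"spx":86}
After op 13 (add /m 18): {"m":18,"spx":86}
After op 14 (add /m 77): {"m":77,"spx":86}
After op 15 (add /bkx 83): {"bkx":83,"m":77,"spx":86}
After op 16 (replace /spx 21): {"bkx":83,"m":77,"spx":21}
After op 17 (replace /m 52): {"bkx":83,"m":52,"spx":21}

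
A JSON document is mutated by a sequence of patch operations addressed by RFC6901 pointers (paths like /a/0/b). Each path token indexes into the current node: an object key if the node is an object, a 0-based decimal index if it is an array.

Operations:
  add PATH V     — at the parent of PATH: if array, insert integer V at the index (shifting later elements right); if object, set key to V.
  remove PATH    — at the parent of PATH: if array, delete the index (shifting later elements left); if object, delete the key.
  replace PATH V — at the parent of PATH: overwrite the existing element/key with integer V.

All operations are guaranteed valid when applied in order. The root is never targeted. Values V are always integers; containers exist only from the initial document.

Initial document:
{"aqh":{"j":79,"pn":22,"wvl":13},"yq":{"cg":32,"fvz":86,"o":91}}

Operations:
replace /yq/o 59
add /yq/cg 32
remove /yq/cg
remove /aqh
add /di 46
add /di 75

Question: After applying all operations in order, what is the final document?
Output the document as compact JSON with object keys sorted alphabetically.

After op 1 (replace /yq/o 59): {"aqh":{"j":79,"pn":22,"wvl":13},"yq":{"cg":32,"fvz":86,"o":59}}
After op 2 (add /yq/cg 32): {"aqh":{"j":79,"pn":22,"wvl":13},"yq":{"cg":32,"fvz":86,"o":59}}
After op 3 (remove /yq/cg): {"aqh":{"j":79,"pn":22,"wvl":13},"yq":{"fvz":86,"o":59}}
After op 4 (remove /aqh): {"yq":{"fvz":86,"o":59}}
After op 5 (add /di 46): {"di":46,"yq":{"fvz":86,"o":59}}
After op 6 (add /di 75): {"di":75,"yq":{"fvz":86,"o":59}}

Answer: {"di":75,"yq":{"fvz":86,"o":59}}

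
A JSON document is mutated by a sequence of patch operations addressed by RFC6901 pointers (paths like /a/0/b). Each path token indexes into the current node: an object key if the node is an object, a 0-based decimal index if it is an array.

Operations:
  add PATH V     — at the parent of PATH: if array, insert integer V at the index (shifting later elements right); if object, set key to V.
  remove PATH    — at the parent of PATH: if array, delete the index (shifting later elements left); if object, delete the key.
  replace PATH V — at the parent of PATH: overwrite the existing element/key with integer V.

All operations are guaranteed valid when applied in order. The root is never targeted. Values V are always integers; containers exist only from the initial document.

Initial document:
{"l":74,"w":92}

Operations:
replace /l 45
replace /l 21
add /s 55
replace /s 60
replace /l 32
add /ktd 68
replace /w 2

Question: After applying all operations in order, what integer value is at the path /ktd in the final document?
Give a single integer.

After op 1 (replace /l 45): {"l":45,"w":92}
After op 2 (replace /l 21): {"l":21,"w":92}
After op 3 (add /s 55): {"l":21,"s":55,"w":92}
After op 4 (replace /s 60): {"l":21,"s":60,"w":92}
After op 5 (replace /l 32): {"l":32,"s":60,"w":92}
After op 6 (add /ktd 68): {"ktd":68,"l":32,"s":60,"w":92}
After op 7 (replace /w 2): {"ktd":68,"l":32,"s":60,"w":2}
Value at /ktd: 68

Answer: 68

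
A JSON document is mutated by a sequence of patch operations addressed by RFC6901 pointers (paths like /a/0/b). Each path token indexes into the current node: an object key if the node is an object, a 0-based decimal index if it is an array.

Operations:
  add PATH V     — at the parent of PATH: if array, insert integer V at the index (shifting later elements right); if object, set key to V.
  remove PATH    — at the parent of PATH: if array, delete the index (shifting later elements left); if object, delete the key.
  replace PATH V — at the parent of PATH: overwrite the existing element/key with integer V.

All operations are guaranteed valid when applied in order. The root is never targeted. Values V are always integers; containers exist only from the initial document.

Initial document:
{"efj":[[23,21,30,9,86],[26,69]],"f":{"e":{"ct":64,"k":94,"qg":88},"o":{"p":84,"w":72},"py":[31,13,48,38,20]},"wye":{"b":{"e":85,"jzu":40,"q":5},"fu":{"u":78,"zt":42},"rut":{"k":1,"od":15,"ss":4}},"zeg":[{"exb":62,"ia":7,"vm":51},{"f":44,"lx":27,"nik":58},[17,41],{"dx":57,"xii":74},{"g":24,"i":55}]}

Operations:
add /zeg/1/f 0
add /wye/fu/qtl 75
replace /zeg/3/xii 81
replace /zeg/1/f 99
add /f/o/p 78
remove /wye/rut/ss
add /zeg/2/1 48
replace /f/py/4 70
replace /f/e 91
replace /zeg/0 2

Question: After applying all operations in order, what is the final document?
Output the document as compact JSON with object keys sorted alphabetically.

After op 1 (add /zeg/1/f 0): {"efj":[[23,21,30,9,86],[26,69]],"f":{"e":{"ct":64,"k":94,"qg":88},"o":{"p":84,"w":72},"py":[31,13,48,38,20]},"wye":{"b":{"e":85,"jzu":40,"q":5},"fu":{"u":78,"zt":42},"rut":{"k":1,"od":15,"ss":4}},"zeg":[{"exb":62,"ia":7,"vm":51},{"f":0,"lx":27,"nik":58},[17,41],{"dx":57,"xii":74},{"g":24,"i":55}]}
After op 2 (add /wye/fu/qtl 75): {"efj":[[23,21,30,9,86],[26,69]],"f":{"e":{"ct":64,"k":94,"qg":88},"o":{"p":84,"w":72},"py":[31,13,48,38,20]},"wye":{"b":{"e":85,"jzu":40,"q":5},"fu":{"qtl":75,"u":78,"zt":42},"rut":{"k":1,"od":15,"ss":4}},"zeg":[{"exb":62,"ia":7,"vm":51},{"f":0,"lx":27,"nik":58},[17,41],{"dx":57,"xii":74},{"g":24,"i":55}]}
After op 3 (replace /zeg/3/xii 81): {"efj":[[23,21,30,9,86],[26,69]],"f":{"e":{"ct":64,"k":94,"qg":88},"o":{"p":84,"w":72},"py":[31,13,48,38,20]},"wye":{"b":{"e":85,"jzu":40,"q":5},"fu":{"qtl":75,"u":78,"zt":42},"rut":{"k":1,"od":15,"ss":4}},"zeg":[{"exb":62,"ia":7,"vm":51},{"f":0,"lx":27,"nik":58},[17,41],{"dx":57,"xii":81},{"g":24,"i":55}]}
After op 4 (replace /zeg/1/f 99): {"efj":[[23,21,30,9,86],[26,69]],"f":{"e":{"ct":64,"k":94,"qg":88},"o":{"p":84,"w":72},"py":[31,13,48,38,20]},"wye":{"b":{"e":85,"jzu":40,"q":5},"fu":{"qtl":75,"u":78,"zt":42},"rut":{"k":1,"od":15,"ss":4}},"zeg":[{"exb":62,"ia":7,"vm":51},{"f":99,"lx":27,"nik":58},[17,41],{"dx":57,"xii":81},{"g":24,"i":55}]}
After op 5 (add /f/o/p 78): {"efj":[[23,21,30,9,86],[26,69]],"f":{"e":{"ct":64,"k":94,"qg":88},"o":{"p":78,"w":72},"py":[31,13,48,38,20]},"wye":{"b":{"e":85,"jzu":40,"q":5},"fu":{"qtl":75,"u":78,"zt":42},"rut":{"k":1,"od":15,"ss":4}},"zeg":[{"exb":62,"ia":7,"vm":51},{"f":99,"lx":27,"nik":58},[17,41],{"dx":57,"xii":81},{"g":24,"i":55}]}
After op 6 (remove /wye/rut/ss): {"efj":[[23,21,30,9,86],[26,69]],"f":{"e":{"ct":64,"k":94,"qg":88},"o":{"p":78,"w":72},"py":[31,13,48,38,20]},"wye":{"b":{"e":85,"jzu":40,"q":5},"fu":{"qtl":75,"u":78,"zt":42},"rut":{"k":1,"od":15}},"zeg":[{"exb":62,"ia":7,"vm":51},{"f":99,"lx":27,"nik":58},[17,41],{"dx":57,"xii":81},{"g":24,"i":55}]}
After op 7 (add /zeg/2/1 48): {"efj":[[23,21,30,9,86],[26,69]],"f":{"e":{"ct":64,"k":94,"qg":88},"o":{"p":78,"w":72},"py":[31,13,48,38,20]},"wye":{"b":{"e":85,"jzu":40,"q":5},"fu":{"qtl":75,"u":78,"zt":42},"rut":{"k":1,"od":15}},"zeg":[{"exb":62,"ia":7,"vm":51},{"f":99,"lx":27,"nik":58},[17,48,41],{"dx":57,"xii":81},{"g":24,"i":55}]}
After op 8 (replace /f/py/4 70): {"efj":[[23,21,30,9,86],[26,69]],"f":{"e":{"ct":64,"k":94,"qg":88},"o":{"p":78,"w":72},"py":[31,13,48,38,70]},"wye":{"b":{"e":85,"jzu":40,"q":5},"fu":{"qtl":75,"u":78,"zt":42},"rut":{"k":1,"od":15}},"zeg":[{"exb":62,"ia":7,"vm":51},{"f":99,"lx":27,"nik":58},[17,48,41],{"dx":57,"xii":81},{"g":24,"i":55}]}
After op 9 (replace /f/e 91): {"efj":[[23,21,30,9,86],[26,69]],"f":{"e":91,"o":{"p":78,"w":72},"py":[31,13,48,38,70]},"wye":{"b":{"e":85,"jzu":40,"q":5},"fu":{"qtl":75,"u":78,"zt":42},"rut":{"k":1,"od":15}},"zeg":[{"exb":62,"ia":7,"vm":51},{"f":99,"lx":27,"nik":58},[17,48,41],{"dx":57,"xii":81},{"g":24,"i":55}]}
After op 10 (replace /zeg/0 2): {"efj":[[23,21,30,9,86],[26,69]],"f":{"e":91,"o":{"p":78,"w":72},"py":[31,13,48,38,70]},"wye":{"b":{"e":85,"jzu":40,"q":5},"fu":{"qtl":75,"u":78,"zt":42},"rut":{"k":1,"od":15}},"zeg":[2,{"f":99,"lx":27,"nik":58},[17,48,41],{"dx":57,"xii":81},{"g":24,"i":55}]}

Answer: {"efj":[[23,21,30,9,86],[26,69]],"f":{"e":91,"o":{"p":78,"w":72},"py":[31,13,48,38,70]},"wye":{"b":{"e":85,"jzu":40,"q":5},"fu":{"qtl":75,"u":78,"zt":42},"rut":{"k":1,"od":15}},"zeg":[2,{"f":99,"lx":27,"nik":58},[17,48,41],{"dx":57,"xii":81},{"g":24,"i":55}]}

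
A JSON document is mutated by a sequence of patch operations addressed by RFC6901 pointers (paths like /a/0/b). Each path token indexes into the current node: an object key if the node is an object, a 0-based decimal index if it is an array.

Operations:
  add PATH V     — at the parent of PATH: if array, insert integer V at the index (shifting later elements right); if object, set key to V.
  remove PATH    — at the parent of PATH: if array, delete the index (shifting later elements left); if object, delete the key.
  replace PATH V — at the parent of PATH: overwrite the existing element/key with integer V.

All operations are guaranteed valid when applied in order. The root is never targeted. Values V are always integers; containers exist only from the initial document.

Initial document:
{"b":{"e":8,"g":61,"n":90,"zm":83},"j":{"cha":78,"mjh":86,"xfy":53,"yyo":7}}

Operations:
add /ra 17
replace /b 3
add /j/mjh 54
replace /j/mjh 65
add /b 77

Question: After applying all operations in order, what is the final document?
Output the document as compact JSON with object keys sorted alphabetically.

After op 1 (add /ra 17): {"b":{"e":8,"g":61,"n":90,"zm":83},"j":{"cha":78,"mjh":86,"xfy":53,"yyo":7},"ra":17}
After op 2 (replace /b 3): {"b":3,"j":{"cha":78,"mjh":86,"xfy":53,"yyo":7},"ra":17}
After op 3 (add /j/mjh 54): {"b":3,"j":{"cha":78,"mjh":54,"xfy":53,"yyo":7},"ra":17}
After op 4 (replace /j/mjh 65): {"b":3,"j":{"cha":78,"mjh":65,"xfy":53,"yyo":7},"ra":17}
After op 5 (add /b 77): {"b":77,"j":{"cha":78,"mjh":65,"xfy":53,"yyo":7},"ra":17}

Answer: {"b":77,"j":{"cha":78,"mjh":65,"xfy":53,"yyo":7},"ra":17}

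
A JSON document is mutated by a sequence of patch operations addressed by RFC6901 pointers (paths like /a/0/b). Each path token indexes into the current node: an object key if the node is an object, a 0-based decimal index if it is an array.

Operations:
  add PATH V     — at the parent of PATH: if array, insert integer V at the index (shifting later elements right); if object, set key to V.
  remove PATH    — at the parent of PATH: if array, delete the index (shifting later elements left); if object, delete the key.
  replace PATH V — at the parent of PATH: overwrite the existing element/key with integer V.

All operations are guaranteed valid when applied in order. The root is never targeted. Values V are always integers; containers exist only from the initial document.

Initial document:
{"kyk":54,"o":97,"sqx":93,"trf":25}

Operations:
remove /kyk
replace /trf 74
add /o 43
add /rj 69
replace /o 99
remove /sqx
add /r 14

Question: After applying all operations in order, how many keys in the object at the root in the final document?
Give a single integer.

Answer: 4

Derivation:
After op 1 (remove /kyk): {"o":97,"sqx":93,"trf":25}
After op 2 (replace /trf 74): {"o":97,"sqx":93,"trf":74}
After op 3 (add /o 43): {"o":43,"sqx":93,"trf":74}
After op 4 (add /rj 69): {"o":43,"rj":69,"sqx":93,"trf":74}
After op 5 (replace /o 99): {"o":99,"rj":69,"sqx":93,"trf":74}
After op 6 (remove /sqx): {"o":99,"rj":69,"trf":74}
After op 7 (add /r 14): {"o":99,"r":14,"rj":69,"trf":74}
Size at the root: 4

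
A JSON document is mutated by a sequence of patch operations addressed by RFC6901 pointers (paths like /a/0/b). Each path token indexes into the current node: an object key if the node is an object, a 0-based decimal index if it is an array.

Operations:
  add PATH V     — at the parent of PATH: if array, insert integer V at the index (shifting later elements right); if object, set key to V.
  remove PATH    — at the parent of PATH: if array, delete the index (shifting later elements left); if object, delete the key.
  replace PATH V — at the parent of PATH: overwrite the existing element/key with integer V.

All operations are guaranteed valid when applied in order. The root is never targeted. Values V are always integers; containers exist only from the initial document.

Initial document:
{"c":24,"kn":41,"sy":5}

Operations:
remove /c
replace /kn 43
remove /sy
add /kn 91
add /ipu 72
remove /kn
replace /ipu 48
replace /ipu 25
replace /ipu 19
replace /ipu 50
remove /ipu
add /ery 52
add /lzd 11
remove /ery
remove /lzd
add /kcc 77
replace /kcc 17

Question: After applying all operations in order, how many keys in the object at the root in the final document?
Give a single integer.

After op 1 (remove /c): {"kn":41,"sy":5}
After op 2 (replace /kn 43): {"kn":43,"sy":5}
After op 3 (remove /sy): {"kn":43}
After op 4 (add /kn 91): {"kn":91}
After op 5 (add /ipu 72): {"ipu":72,"kn":91}
After op 6 (remove /kn): {"ipu":72}
After op 7 (replace /ipu 48): {"ipu":48}
After op 8 (replace /ipu 25): {"ipu":25}
After op 9 (replace /ipu 19): {"ipu":19}
After op 10 (replace /ipu 50): {"ipu":50}
After op 11 (remove /ipu): {}
After op 12 (add /ery 52): {"ery":52}
After op 13 (add /lzd 11): {"ery":52,"lzd":11}
After op 14 (remove /ery): {"lzd":11}
After op 15 (remove /lzd): {}
After op 16 (add /kcc 77): {"kcc":77}
After op 17 (replace /kcc 17): {"kcc":17}
Size at the root: 1

Answer: 1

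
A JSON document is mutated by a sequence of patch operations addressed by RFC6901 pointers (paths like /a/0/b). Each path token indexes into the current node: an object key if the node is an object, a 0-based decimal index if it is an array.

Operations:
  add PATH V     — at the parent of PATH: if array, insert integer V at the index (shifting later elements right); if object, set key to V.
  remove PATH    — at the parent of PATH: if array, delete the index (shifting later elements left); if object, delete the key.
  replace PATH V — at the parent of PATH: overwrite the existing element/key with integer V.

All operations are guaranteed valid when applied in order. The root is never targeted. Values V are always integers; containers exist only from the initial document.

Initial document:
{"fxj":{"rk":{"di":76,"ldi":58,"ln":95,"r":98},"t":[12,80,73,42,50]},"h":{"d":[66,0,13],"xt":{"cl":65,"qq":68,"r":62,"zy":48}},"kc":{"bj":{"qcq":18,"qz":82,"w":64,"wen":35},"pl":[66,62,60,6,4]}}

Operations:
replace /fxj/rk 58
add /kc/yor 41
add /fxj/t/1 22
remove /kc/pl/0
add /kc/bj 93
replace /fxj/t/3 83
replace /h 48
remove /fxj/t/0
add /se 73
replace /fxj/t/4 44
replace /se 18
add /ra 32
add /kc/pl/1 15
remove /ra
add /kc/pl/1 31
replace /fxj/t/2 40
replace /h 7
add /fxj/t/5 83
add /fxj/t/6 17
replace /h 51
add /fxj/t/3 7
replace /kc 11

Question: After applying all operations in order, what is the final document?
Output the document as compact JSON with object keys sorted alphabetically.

Answer: {"fxj":{"rk":58,"t":[22,80,40,7,42,44,83,17]},"h":51,"kc":11,"se":18}

Derivation:
After op 1 (replace /fxj/rk 58): {"fxj":{"rk":58,"t":[12,80,73,42,50]},"h":{"d":[66,0,13],"xt":{"cl":65,"qq":68,"r":62,"zy":48}},"kc":{"bj":{"qcq":18,"qz":82,"w":64,"wen":35},"pl":[66,62,60,6,4]}}
After op 2 (add /kc/yor 41): {"fxj":{"rk":58,"t":[12,80,73,42,50]},"h":{"d":[66,0,13],"xt":{"cl":65,"qq":68,"r":62,"zy":48}},"kc":{"bj":{"qcq":18,"qz":82,"w":64,"wen":35},"pl":[66,62,60,6,4],"yor":41}}
After op 3 (add /fxj/t/1 22): {"fxj":{"rk":58,"t":[12,22,80,73,42,50]},"h":{"d":[66,0,13],"xt":{"cl":65,"qq":68,"r":62,"zy":48}},"kc":{"bj":{"qcq":18,"qz":82,"w":64,"wen":35},"pl":[66,62,60,6,4],"yor":41}}
After op 4 (remove /kc/pl/0): {"fxj":{"rk":58,"t":[12,22,80,73,42,50]},"h":{"d":[66,0,13],"xt":{"cl":65,"qq":68,"r":62,"zy":48}},"kc":{"bj":{"qcq":18,"qz":82,"w":64,"wen":35},"pl":[62,60,6,4],"yor":41}}
After op 5 (add /kc/bj 93): {"fxj":{"rk":58,"t":[12,22,80,73,42,50]},"h":{"d":[66,0,13],"xt":{"cl":65,"qq":68,"r":62,"zy":48}},"kc":{"bj":93,"pl":[62,60,6,4],"yor":41}}
After op 6 (replace /fxj/t/3 83): {"fxj":{"rk":58,"t":[12,22,80,83,42,50]},"h":{"d":[66,0,13],"xt":{"cl":65,"qq":68,"r":62,"zy":48}},"kc":{"bj":93,"pl":[62,60,6,4],"yor":41}}
After op 7 (replace /h 48): {"fxj":{"rk":58,"t":[12,22,80,83,42,50]},"h":48,"kc":{"bj":93,"pl":[62,60,6,4],"yor":41}}
After op 8 (remove /fxj/t/0): {"fxj":{"rk":58,"t":[22,80,83,42,50]},"h":48,"kc":{"bj":93,"pl":[62,60,6,4],"yor":41}}
After op 9 (add /se 73): {"fxj":{"rk":58,"t":[22,80,83,42,50]},"h":48,"kc":{"bj":93,"pl":[62,60,6,4],"yor":41},"se":73}
After op 10 (replace /fxj/t/4 44): {"fxj":{"rk":58,"t":[22,80,83,42,44]},"h":48,"kc":{"bj":93,"pl":[62,60,6,4],"yor":41},"se":73}
After op 11 (replace /se 18): {"fxj":{"rk":58,"t":[22,80,83,42,44]},"h":48,"kc":{"bj":93,"pl":[62,60,6,4],"yor":41},"se":18}
After op 12 (add /ra 32): {"fxj":{"rk":58,"t":[22,80,83,42,44]},"h":48,"kc":{"bj":93,"pl":[62,60,6,4],"yor":41},"ra":32,"se":18}
After op 13 (add /kc/pl/1 15): {"fxj":{"rk":58,"t":[22,80,83,42,44]},"h":48,"kc":{"bj":93,"pl":[62,15,60,6,4],"yor":41},"ra":32,"se":18}
After op 14 (remove /ra): {"fxj":{"rk":58,"t":[22,80,83,42,44]},"h":48,"kc":{"bj":93,"pl":[62,15,60,6,4],"yor":41},"se":18}
After op 15 (add /kc/pl/1 31): {"fxj":{"rk":58,"t":[22,80,83,42,44]},"h":48,"kc":{"bj":93,"pl":[62,31,15,60,6,4],"yor":41},"se":18}
After op 16 (replace /fxj/t/2 40): {"fxj":{"rk":58,"t":[22,80,40,42,44]},"h":48,"kc":{"bj":93,"pl":[62,31,15,60,6,4],"yor":41},"se":18}
After op 17 (replace /h 7): {"fxj":{"rk":58,"t":[22,80,40,42,44]},"h":7,"kc":{"bj":93,"pl":[62,31,15,60,6,4],"yor":41},"se":18}
After op 18 (add /fxj/t/5 83): {"fxj":{"rk":58,"t":[22,80,40,42,44,83]},"h":7,"kc":{"bj":93,"pl":[62,31,15,60,6,4],"yor":41},"se":18}
After op 19 (add /fxj/t/6 17): {"fxj":{"rk":58,"t":[22,80,40,42,44,83,17]},"h":7,"kc":{"bj":93,"pl":[62,31,15,60,6,4],"yor":41},"se":18}
After op 20 (replace /h 51): {"fxj":{"rk":58,"t":[22,80,40,42,44,83,17]},"h":51,"kc":{"bj":93,"pl":[62,31,15,60,6,4],"yor":41},"se":18}
After op 21 (add /fxj/t/3 7): {"fxj":{"rk":58,"t":[22,80,40,7,42,44,83,17]},"h":51,"kc":{"bj":93,"pl":[62,31,15,60,6,4],"yor":41},"se":18}
After op 22 (replace /kc 11): {"fxj":{"rk":58,"t":[22,80,40,7,42,44,83,17]},"h":51,"kc":11,"se":18}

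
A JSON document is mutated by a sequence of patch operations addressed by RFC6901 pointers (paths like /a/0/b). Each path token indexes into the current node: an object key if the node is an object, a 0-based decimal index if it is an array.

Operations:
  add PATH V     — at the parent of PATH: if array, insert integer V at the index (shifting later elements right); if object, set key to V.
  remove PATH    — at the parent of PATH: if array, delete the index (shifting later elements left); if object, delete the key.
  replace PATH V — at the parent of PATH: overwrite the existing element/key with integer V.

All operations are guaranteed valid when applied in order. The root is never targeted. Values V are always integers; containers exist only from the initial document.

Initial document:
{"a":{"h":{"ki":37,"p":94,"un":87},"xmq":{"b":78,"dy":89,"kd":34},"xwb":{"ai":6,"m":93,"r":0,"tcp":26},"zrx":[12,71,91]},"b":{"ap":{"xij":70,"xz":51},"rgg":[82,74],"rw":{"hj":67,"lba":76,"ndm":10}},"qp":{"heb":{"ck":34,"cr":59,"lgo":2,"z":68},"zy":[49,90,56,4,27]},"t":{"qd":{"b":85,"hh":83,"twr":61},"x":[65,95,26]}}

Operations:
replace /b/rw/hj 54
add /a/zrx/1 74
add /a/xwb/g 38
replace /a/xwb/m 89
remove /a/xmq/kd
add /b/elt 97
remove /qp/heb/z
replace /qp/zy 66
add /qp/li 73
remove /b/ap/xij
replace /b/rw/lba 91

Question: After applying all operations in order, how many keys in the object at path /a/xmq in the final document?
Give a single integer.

After op 1 (replace /b/rw/hj 54): {"a":{"h":{"ki":37,"p":94,"un":87},"xmq":{"b":78,"dy":89,"kd":34},"xwb":{"ai":6,"m":93,"r":0,"tcp":26},"zrx":[12,71,91]},"b":{"ap":{"xij":70,"xz":51},"rgg":[82,74],"rw":{"hj":54,"lba":76,"ndm":10}},"qp":{"heb":{"ck":34,"cr":59,"lgo":2,"z":68},"zy":[49,90,56,4,27]},"t":{"qd":{"b":85,"hh":83,"twr":61},"x":[65,95,26]}}
After op 2 (add /a/zrx/1 74): {"a":{"h":{"ki":37,"p":94,"un":87},"xmq":{"b":78,"dy":89,"kd":34},"xwb":{"ai":6,"m":93,"r":0,"tcp":26},"zrx":[12,74,71,91]},"b":{"ap":{"xij":70,"xz":51},"rgg":[82,74],"rw":{"hj":54,"lba":76,"ndm":10}},"qp":{"heb":{"ck":34,"cr":59,"lgo":2,"z":68},"zy":[49,90,56,4,27]},"t":{"qd":{"b":85,"hh":83,"twr":61},"x":[65,95,26]}}
After op 3 (add /a/xwb/g 38): {"a":{"h":{"ki":37,"p":94,"un":87},"xmq":{"b":78,"dy":89,"kd":34},"xwb":{"ai":6,"g":38,"m":93,"r":0,"tcp":26},"zrx":[12,74,71,91]},"b":{"ap":{"xij":70,"xz":51},"rgg":[82,74],"rw":{"hj":54,"lba":76,"ndm":10}},"qp":{"heb":{"ck":34,"cr":59,"lgo":2,"z":68},"zy":[49,90,56,4,27]},"t":{"qd":{"b":85,"hh":83,"twr":61},"x":[65,95,26]}}
After op 4 (replace /a/xwb/m 89): {"a":{"h":{"ki":37,"p":94,"un":87},"xmq":{"b":78,"dy":89,"kd":34},"xwb":{"ai":6,"g":38,"m":89,"r":0,"tcp":26},"zrx":[12,74,71,91]},"b":{"ap":{"xij":70,"xz":51},"rgg":[82,74],"rw":{"hj":54,"lba":76,"ndm":10}},"qp":{"heb":{"ck":34,"cr":59,"lgo":2,"z":68},"zy":[49,90,56,4,27]},"t":{"qd":{"b":85,"hh":83,"twr":61},"x":[65,95,26]}}
After op 5 (remove /a/xmq/kd): {"a":{"h":{"ki":37,"p":94,"un":87},"xmq":{"b":78,"dy":89},"xwb":{"ai":6,"g":38,"m":89,"r":0,"tcp":26},"zrx":[12,74,71,91]},"b":{"ap":{"xij":70,"xz":51},"rgg":[82,74],"rw":{"hj":54,"lba":76,"ndm":10}},"qp":{"heb":{"ck":34,"cr":59,"lgo":2,"z":68},"zy":[49,90,56,4,27]},"t":{"qd":{"b":85,"hh":83,"twr":61},"x":[65,95,26]}}
After op 6 (add /b/elt 97): {"a":{"h":{"ki":37,"p":94,"un":87},"xmq":{"b":78,"dy":89},"xwb":{"ai":6,"g":38,"m":89,"r":0,"tcp":26},"zrx":[12,74,71,91]},"b":{"ap":{"xij":70,"xz":51},"elt":97,"rgg":[82,74],"rw":{"hj":54,"lba":76,"ndm":10}},"qp":{"heb":{"ck":34,"cr":59,"lgo":2,"z":68},"zy":[49,90,56,4,27]},"t":{"qd":{"b":85,"hh":83,"twr":61},"x":[65,95,26]}}
After op 7 (remove /qp/heb/z): {"a":{"h":{"ki":37,"p":94,"un":87},"xmq":{"b":78,"dy":89},"xwb":{"ai":6,"g":38,"m":89,"r":0,"tcp":26},"zrx":[12,74,71,91]},"b":{"ap":{"xij":70,"xz":51},"elt":97,"rgg":[82,74],"rw":{"hj":54,"lba":76,"ndm":10}},"qp":{"heb":{"ck":34,"cr":59,"lgo":2},"zy":[49,90,56,4,27]},"t":{"qd":{"b":85,"hh":83,"twr":61},"x":[65,95,26]}}
After op 8 (replace /qp/zy 66): {"a":{"h":{"ki":37,"p":94,"un":87},"xmq":{"b":78,"dy":89},"xwb":{"ai":6,"g":38,"m":89,"r":0,"tcp":26},"zrx":[12,74,71,91]},"b":{"ap":{"xij":70,"xz":51},"elt":97,"rgg":[82,74],"rw":{"hj":54,"lba":76,"ndm":10}},"qp":{"heb":{"ck":34,"cr":59,"lgo":2},"zy":66},"t":{"qd":{"b":85,"hh":83,"twr":61},"x":[65,95,26]}}
After op 9 (add /qp/li 73): {"a":{"h":{"ki":37,"p":94,"un":87},"xmq":{"b":78,"dy":89},"xwb":{"ai":6,"g":38,"m":89,"r":0,"tcp":26},"zrx":[12,74,71,91]},"b":{"ap":{"xij":70,"xz":51},"elt":97,"rgg":[82,74],"rw":{"hj":54,"lba":76,"ndm":10}},"qp":{"heb":{"ck":34,"cr":59,"lgo":2},"li":73,"zy":66},"t":{"qd":{"b":85,"hh":83,"twr":61},"x":[65,95,26]}}
After op 10 (remove /b/ap/xij): {"a":{"h":{"ki":37,"p":94,"un":87},"xmq":{"b":78,"dy":89},"xwb":{"ai":6,"g":38,"m":89,"r":0,"tcp":26},"zrx":[12,74,71,91]},"b":{"ap":{"xz":51},"elt":97,"rgg":[82,74],"rw":{"hj":54,"lba":76,"ndm":10}},"qp":{"heb":{"ck":34,"cr":59,"lgo":2},"li":73,"zy":66},"t":{"qd":{"b":85,"hh":83,"twr":61},"x":[65,95,26]}}
After op 11 (replace /b/rw/lba 91): {"a":{"h":{"ki":37,"p":94,"un":87},"xmq":{"b":78,"dy":89},"xwb":{"ai":6,"g":38,"m":89,"r":0,"tcp":26},"zrx":[12,74,71,91]},"b":{"ap":{"xz":51},"elt":97,"rgg":[82,74],"rw":{"hj":54,"lba":91,"ndm":10}},"qp":{"heb":{"ck":34,"cr":59,"lgo":2},"li":73,"zy":66},"t":{"qd":{"b":85,"hh":83,"twr":61},"x":[65,95,26]}}
Size at path /a/xmq: 2

Answer: 2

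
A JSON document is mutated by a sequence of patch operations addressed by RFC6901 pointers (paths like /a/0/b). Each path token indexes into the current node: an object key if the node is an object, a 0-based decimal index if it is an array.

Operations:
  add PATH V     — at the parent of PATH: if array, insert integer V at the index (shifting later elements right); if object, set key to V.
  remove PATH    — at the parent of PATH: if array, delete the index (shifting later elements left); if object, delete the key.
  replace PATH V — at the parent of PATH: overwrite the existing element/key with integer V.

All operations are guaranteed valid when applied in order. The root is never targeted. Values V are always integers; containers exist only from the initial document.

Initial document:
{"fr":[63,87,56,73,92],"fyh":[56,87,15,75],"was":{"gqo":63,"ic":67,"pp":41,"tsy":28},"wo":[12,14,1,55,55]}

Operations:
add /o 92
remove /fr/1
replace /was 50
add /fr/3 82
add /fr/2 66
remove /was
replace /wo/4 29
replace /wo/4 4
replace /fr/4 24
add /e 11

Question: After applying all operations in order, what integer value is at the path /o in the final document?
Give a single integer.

Answer: 92

Derivation:
After op 1 (add /o 92): {"fr":[63,87,56,73,92],"fyh":[56,87,15,75],"o":92,"was":{"gqo":63,"ic":67,"pp":41,"tsy":28},"wo":[12,14,1,55,55]}
After op 2 (remove /fr/1): {"fr":[63,56,73,92],"fyh":[56,87,15,75],"o":92,"was":{"gqo":63,"ic":67,"pp":41,"tsy":28},"wo":[12,14,1,55,55]}
After op 3 (replace /was 50): {"fr":[63,56,73,92],"fyh":[56,87,15,75],"o":92,"was":50,"wo":[12,14,1,55,55]}
After op 4 (add /fr/3 82): {"fr":[63,56,73,82,92],"fyh":[56,87,15,75],"o":92,"was":50,"wo":[12,14,1,55,55]}
After op 5 (add /fr/2 66): {"fr":[63,56,66,73,82,92],"fyh":[56,87,15,75],"o":92,"was":50,"wo":[12,14,1,55,55]}
After op 6 (remove /was): {"fr":[63,56,66,73,82,92],"fyh":[56,87,15,75],"o":92,"wo":[12,14,1,55,55]}
After op 7 (replace /wo/4 29): {"fr":[63,56,66,73,82,92],"fyh":[56,87,15,75],"o":92,"wo":[12,14,1,55,29]}
After op 8 (replace /wo/4 4): {"fr":[63,56,66,73,82,92],"fyh":[56,87,15,75],"o":92,"wo":[12,14,1,55,4]}
After op 9 (replace /fr/4 24): {"fr":[63,56,66,73,24,92],"fyh":[56,87,15,75],"o":92,"wo":[12,14,1,55,4]}
After op 10 (add /e 11): {"e":11,"fr":[63,56,66,73,24,92],"fyh":[56,87,15,75],"o":92,"wo":[12,14,1,55,4]}
Value at /o: 92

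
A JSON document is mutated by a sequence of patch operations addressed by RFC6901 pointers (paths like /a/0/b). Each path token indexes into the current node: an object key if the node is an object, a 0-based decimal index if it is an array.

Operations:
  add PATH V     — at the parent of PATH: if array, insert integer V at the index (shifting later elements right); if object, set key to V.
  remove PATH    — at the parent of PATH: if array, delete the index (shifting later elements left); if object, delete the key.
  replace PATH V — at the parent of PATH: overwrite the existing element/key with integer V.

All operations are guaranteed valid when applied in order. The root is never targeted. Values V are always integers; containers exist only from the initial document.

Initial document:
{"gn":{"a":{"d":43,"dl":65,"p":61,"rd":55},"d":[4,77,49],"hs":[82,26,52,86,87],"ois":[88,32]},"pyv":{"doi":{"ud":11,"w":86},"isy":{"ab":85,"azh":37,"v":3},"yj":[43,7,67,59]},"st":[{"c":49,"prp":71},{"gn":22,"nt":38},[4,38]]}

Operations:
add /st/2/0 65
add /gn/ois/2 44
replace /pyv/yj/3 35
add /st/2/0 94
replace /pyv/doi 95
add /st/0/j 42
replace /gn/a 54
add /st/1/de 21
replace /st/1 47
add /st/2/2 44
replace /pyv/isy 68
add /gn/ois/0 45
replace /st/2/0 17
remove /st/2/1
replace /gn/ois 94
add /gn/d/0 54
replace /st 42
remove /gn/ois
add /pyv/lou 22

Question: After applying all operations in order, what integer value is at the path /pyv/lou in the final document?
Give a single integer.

Answer: 22

Derivation:
After op 1 (add /st/2/0 65): {"gn":{"a":{"d":43,"dl":65,"p":61,"rd":55},"d":[4,77,49],"hs":[82,26,52,86,87],"ois":[88,32]},"pyv":{"doi":{"ud":11,"w":86},"isy":{"ab":85,"azh":37,"v":3},"yj":[43,7,67,59]},"st":[{"c":49,"prp":71},{"gn":22,"nt":38},[65,4,38]]}
After op 2 (add /gn/ois/2 44): {"gn":{"a":{"d":43,"dl":65,"p":61,"rd":55},"d":[4,77,49],"hs":[82,26,52,86,87],"ois":[88,32,44]},"pyv":{"doi":{"ud":11,"w":86},"isy":{"ab":85,"azh":37,"v":3},"yj":[43,7,67,59]},"st":[{"c":49,"prp":71},{"gn":22,"nt":38},[65,4,38]]}
After op 3 (replace /pyv/yj/3 35): {"gn":{"a":{"d":43,"dl":65,"p":61,"rd":55},"d":[4,77,49],"hs":[82,26,52,86,87],"ois":[88,32,44]},"pyv":{"doi":{"ud":11,"w":86},"isy":{"ab":85,"azh":37,"v":3},"yj":[43,7,67,35]},"st":[{"c":49,"prp":71},{"gn":22,"nt":38},[65,4,38]]}
After op 4 (add /st/2/0 94): {"gn":{"a":{"d":43,"dl":65,"p":61,"rd":55},"d":[4,77,49],"hs":[82,26,52,86,87],"ois":[88,32,44]},"pyv":{"doi":{"ud":11,"w":86},"isy":{"ab":85,"azh":37,"v":3},"yj":[43,7,67,35]},"st":[{"c":49,"prp":71},{"gn":22,"nt":38},[94,65,4,38]]}
After op 5 (replace /pyv/doi 95): {"gn":{"a":{"d":43,"dl":65,"p":61,"rd":55},"d":[4,77,49],"hs":[82,26,52,86,87],"ois":[88,32,44]},"pyv":{"doi":95,"isy":{"ab":85,"azh":37,"v":3},"yj":[43,7,67,35]},"st":[{"c":49,"prp":71},{"gn":22,"nt":38},[94,65,4,38]]}
After op 6 (add /st/0/j 42): {"gn":{"a":{"d":43,"dl":65,"p":61,"rd":55},"d":[4,77,49],"hs":[82,26,52,86,87],"ois":[88,32,44]},"pyv":{"doi":95,"isy":{"ab":85,"azh":37,"v":3},"yj":[43,7,67,35]},"st":[{"c":49,"j":42,"prp":71},{"gn":22,"nt":38},[94,65,4,38]]}
After op 7 (replace /gn/a 54): {"gn":{"a":54,"d":[4,77,49],"hs":[82,26,52,86,87],"ois":[88,32,44]},"pyv":{"doi":95,"isy":{"ab":85,"azh":37,"v":3},"yj":[43,7,67,35]},"st":[{"c":49,"j":42,"prp":71},{"gn":22,"nt":38},[94,65,4,38]]}
After op 8 (add /st/1/de 21): {"gn":{"a":54,"d":[4,77,49],"hs":[82,26,52,86,87],"ois":[88,32,44]},"pyv":{"doi":95,"isy":{"ab":85,"azh":37,"v":3},"yj":[43,7,67,35]},"st":[{"c":49,"j":42,"prp":71},{"de":21,"gn":22,"nt":38},[94,65,4,38]]}
After op 9 (replace /st/1 47): {"gn":{"a":54,"d":[4,77,49],"hs":[82,26,52,86,87],"ois":[88,32,44]},"pyv":{"doi":95,"isy":{"ab":85,"azh":37,"v":3},"yj":[43,7,67,35]},"st":[{"c":49,"j":42,"prp":71},47,[94,65,4,38]]}
After op 10 (add /st/2/2 44): {"gn":{"a":54,"d":[4,77,49],"hs":[82,26,52,86,87],"ois":[88,32,44]},"pyv":{"doi":95,"isy":{"ab":85,"azh":37,"v":3},"yj":[43,7,67,35]},"st":[{"c":49,"j":42,"prp":71},47,[94,65,44,4,38]]}
After op 11 (replace /pyv/isy 68): {"gn":{"a":54,"d":[4,77,49],"hs":[82,26,52,86,87],"ois":[88,32,44]},"pyv":{"doi":95,"isy":68,"yj":[43,7,67,35]},"st":[{"c":49,"j":42,"prp":71},47,[94,65,44,4,38]]}
After op 12 (add /gn/ois/0 45): {"gn":{"a":54,"d":[4,77,49],"hs":[82,26,52,86,87],"ois":[45,88,32,44]},"pyv":{"doi":95,"isy":68,"yj":[43,7,67,35]},"st":[{"c":49,"j":42,"prp":71},47,[94,65,44,4,38]]}
After op 13 (replace /st/2/0 17): {"gn":{"a":54,"d":[4,77,49],"hs":[82,26,52,86,87],"ois":[45,88,32,44]},"pyv":{"doi":95,"isy":68,"yj":[43,7,67,35]},"st":[{"c":49,"j":42,"prp":71},47,[17,65,44,4,38]]}
After op 14 (remove /st/2/1): {"gn":{"a":54,"d":[4,77,49],"hs":[82,26,52,86,87],"ois":[45,88,32,44]},"pyv":{"doi":95,"isy":68,"yj":[43,7,67,35]},"st":[{"c":49,"j":42,"prp":71},47,[17,44,4,38]]}
After op 15 (replace /gn/ois 94): {"gn":{"a":54,"d":[4,77,49],"hs":[82,26,52,86,87],"ois":94},"pyv":{"doi":95,"isy":68,"yj":[43,7,67,35]},"st":[{"c":49,"j":42,"prp":71},47,[17,44,4,38]]}
After op 16 (add /gn/d/0 54): {"gn":{"a":54,"d":[54,4,77,49],"hs":[82,26,52,86,87],"ois":94},"pyv":{"doi":95,"isy":68,"yj":[43,7,67,35]},"st":[{"c":49,"j":42,"prp":71},47,[17,44,4,38]]}
After op 17 (replace /st 42): {"gn":{"a":54,"d":[54,4,77,49],"hs":[82,26,52,86,87],"ois":94},"pyv":{"doi":95,"isy":68,"yj":[43,7,67,35]},"st":42}
After op 18 (remove /gn/ois): {"gn":{"a":54,"d":[54,4,77,49],"hs":[82,26,52,86,87]},"pyv":{"doi":95,"isy":68,"yj":[43,7,67,35]},"st":42}
After op 19 (add /pyv/lou 22): {"gn":{"a":54,"d":[54,4,77,49],"hs":[82,26,52,86,87]},"pyv":{"doi":95,"isy":68,"lou":22,"yj":[43,7,67,35]},"st":42}
Value at /pyv/lou: 22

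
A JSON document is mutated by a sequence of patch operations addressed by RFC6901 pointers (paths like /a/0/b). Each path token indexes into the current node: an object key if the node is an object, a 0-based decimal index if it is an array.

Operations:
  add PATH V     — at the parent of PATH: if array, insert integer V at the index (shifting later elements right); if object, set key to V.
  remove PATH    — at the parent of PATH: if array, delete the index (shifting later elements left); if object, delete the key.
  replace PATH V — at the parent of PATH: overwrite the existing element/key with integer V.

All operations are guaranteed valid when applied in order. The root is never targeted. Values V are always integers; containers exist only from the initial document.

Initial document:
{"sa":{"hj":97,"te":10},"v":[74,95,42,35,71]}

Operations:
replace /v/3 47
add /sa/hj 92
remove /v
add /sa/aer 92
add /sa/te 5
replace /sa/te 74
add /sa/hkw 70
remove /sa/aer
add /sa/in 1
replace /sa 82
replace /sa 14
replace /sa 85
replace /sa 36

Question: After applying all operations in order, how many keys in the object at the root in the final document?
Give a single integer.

Answer: 1

Derivation:
After op 1 (replace /v/3 47): {"sa":{"hj":97,"te":10},"v":[74,95,42,47,71]}
After op 2 (add /sa/hj 92): {"sa":{"hj":92,"te":10},"v":[74,95,42,47,71]}
After op 3 (remove /v): {"sa":{"hj":92,"te":10}}
After op 4 (add /sa/aer 92): {"sa":{"aer":92,"hj":92,"te":10}}
After op 5 (add /sa/te 5): {"sa":{"aer":92,"hj":92,"te":5}}
After op 6 (replace /sa/te 74): {"sa":{"aer":92,"hj":92,"te":74}}
After op 7 (add /sa/hkw 70): {"sa":{"aer":92,"hj":92,"hkw":70,"te":74}}
After op 8 (remove /sa/aer): {"sa":{"hj":92,"hkw":70,"te":74}}
After op 9 (add /sa/in 1): {"sa":{"hj":92,"hkw":70,"in":1,"te":74}}
After op 10 (replace /sa 82): {"sa":82}
After op 11 (replace /sa 14): {"sa":14}
After op 12 (replace /sa 85): {"sa":85}
After op 13 (replace /sa 36): {"sa":36}
Size at the root: 1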